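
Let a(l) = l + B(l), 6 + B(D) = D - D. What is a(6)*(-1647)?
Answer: 0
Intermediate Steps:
B(D) = -6 (B(D) = -6 + (D - D) = -6 + 0 = -6)
a(l) = -6 + l (a(l) = l - 6 = -6 + l)
a(6)*(-1647) = (-6 + 6)*(-1647) = 0*(-1647) = 0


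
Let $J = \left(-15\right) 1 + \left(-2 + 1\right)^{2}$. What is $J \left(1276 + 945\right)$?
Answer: $-31094$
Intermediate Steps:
$J = -14$ ($J = -15 + \left(-1\right)^{2} = -15 + 1 = -14$)
$J \left(1276 + 945\right) = - 14 \left(1276 + 945\right) = \left(-14\right) 2221 = -31094$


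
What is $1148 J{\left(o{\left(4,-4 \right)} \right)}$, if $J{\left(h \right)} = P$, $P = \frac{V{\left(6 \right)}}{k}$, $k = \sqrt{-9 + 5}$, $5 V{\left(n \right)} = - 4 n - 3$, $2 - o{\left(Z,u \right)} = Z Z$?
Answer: $\frac{15498 i}{5} \approx 3099.6 i$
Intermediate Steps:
$o{\left(Z,u \right)} = 2 - Z^{2}$ ($o{\left(Z,u \right)} = 2 - Z Z = 2 - Z^{2}$)
$V{\left(n \right)} = - \frac{3}{5} - \frac{4 n}{5}$ ($V{\left(n \right)} = \frac{- 4 n - 3}{5} = \frac{-3 - 4 n}{5} = - \frac{3}{5} - \frac{4 n}{5}$)
$k = 2 i$ ($k = \sqrt{-4} = 2 i \approx 2.0 i$)
$P = \frac{27 i}{10}$ ($P = \frac{- \frac{3}{5} - \frac{24}{5}}{2 i} = \left(- \frac{3}{5} - \frac{24}{5}\right) \left(- \frac{i}{2}\right) = - \frac{27 \left(- \frac{i}{2}\right)}{5} = \frac{27 i}{10} \approx 2.7 i$)
$J{\left(h \right)} = \frac{27 i}{10}$
$1148 J{\left(o{\left(4,-4 \right)} \right)} = 1148 \frac{27 i}{10} = \frac{15498 i}{5}$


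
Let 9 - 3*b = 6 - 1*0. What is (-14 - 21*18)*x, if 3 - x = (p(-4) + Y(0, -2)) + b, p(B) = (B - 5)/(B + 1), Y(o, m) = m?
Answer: -392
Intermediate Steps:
p(B) = (-5 + B)/(1 + B)
b = 1 (b = 3 - (6 - 1*0)/3 = 3 - (6 + 0)/3 = 3 - ⅓*6 = 3 - 2 = 1)
x = 1 (x = 3 - (((-5 - 4)/(1 - 4) - 2) + 1) = 3 - ((-9/(-3) - 2) + 1) = 3 - ((-⅓*(-9) - 2) + 1) = 3 - ((3 - 2) + 1) = 3 - (1 + 1) = 3 - 1*2 = 3 - 2 = 1)
(-14 - 21*18)*x = (-14 - 21*18)*1 = (-14 - 378)*1 = -392*1 = -392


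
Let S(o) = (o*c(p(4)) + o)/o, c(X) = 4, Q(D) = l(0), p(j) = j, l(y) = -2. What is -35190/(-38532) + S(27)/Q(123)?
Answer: -5095/3211 ≈ -1.5867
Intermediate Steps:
Q(D) = -2
S(o) = 5 (S(o) = (o*4 + o)/o = (4*o + o)/o = (5*o)/o = 5)
-35190/(-38532) + S(27)/Q(123) = -35190/(-38532) + 5/(-2) = -35190*(-1/38532) + 5*(-½) = 5865/6422 - 5/2 = -5095/3211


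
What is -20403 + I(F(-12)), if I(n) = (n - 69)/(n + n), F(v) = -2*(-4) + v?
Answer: -163151/8 ≈ -20394.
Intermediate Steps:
F(v) = 8 + v
I(n) = (-69 + n)/(2*n) (I(n) = (-69 + n)/((2*n)) = (-69 + n)*(1/(2*n)) = (-69 + n)/(2*n))
-20403 + I(F(-12)) = -20403 + (-69 + (8 - 12))/(2*(8 - 12)) = -20403 + (½)*(-69 - 4)/(-4) = -20403 + (½)*(-¼)*(-73) = -20403 + 73/8 = -163151/8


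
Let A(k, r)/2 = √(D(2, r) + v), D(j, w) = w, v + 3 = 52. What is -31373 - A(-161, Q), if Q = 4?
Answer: -31373 - 2*√53 ≈ -31388.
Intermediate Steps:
v = 49 (v = -3 + 52 = 49)
A(k, r) = 2*√(49 + r) (A(k, r) = 2*√(r + 49) = 2*√(49 + r))
-31373 - A(-161, Q) = -31373 - 2*√(49 + 4) = -31373 - 2*√53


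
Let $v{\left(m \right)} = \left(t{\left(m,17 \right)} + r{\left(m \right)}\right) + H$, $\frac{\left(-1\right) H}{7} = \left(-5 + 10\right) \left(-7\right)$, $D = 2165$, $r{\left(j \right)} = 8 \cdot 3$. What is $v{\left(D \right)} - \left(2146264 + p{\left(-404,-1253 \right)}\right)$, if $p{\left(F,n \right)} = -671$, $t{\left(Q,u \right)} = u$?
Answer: $-2145307$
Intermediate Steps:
$r{\left(j \right)} = 24$
$H = 245$ ($H = - 7 \left(-5 + 10\right) \left(-7\right) = - 7 \cdot 5 \left(-7\right) = \left(-7\right) \left(-35\right) = 245$)
$v{\left(m \right)} = 286$ ($v{\left(m \right)} = \left(17 + 24\right) + 245 = 41 + 245 = 286$)
$v{\left(D \right)} - \left(2146264 + p{\left(-404,-1253 \right)}\right) = 286 - 2145593 = -2145307$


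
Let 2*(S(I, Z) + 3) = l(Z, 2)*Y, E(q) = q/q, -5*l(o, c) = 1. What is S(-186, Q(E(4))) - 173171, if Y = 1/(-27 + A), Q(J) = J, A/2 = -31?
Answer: -154124859/890 ≈ -1.7317e+5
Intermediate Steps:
A = -62 (A = 2*(-31) = -62)
l(o, c) = -⅕ (l(o, c) = -⅕*1 = -⅕)
E(q) = 1
Y = -1/89 (Y = 1/(-27 - 62) = 1/(-89) = -1/89 ≈ -0.011236)
S(I, Z) = -2669/890 (S(I, Z) = -3 + (-⅕*(-1/89))/2 = -3 + (½)*(1/445) = -3 + 1/890 = -2669/890)
S(-186, Q(E(4))) - 173171 = -2669/890 - 173171 = -154124859/890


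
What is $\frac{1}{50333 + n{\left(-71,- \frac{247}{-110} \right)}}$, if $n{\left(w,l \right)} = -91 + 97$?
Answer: $\frac{1}{50339} \approx 1.9865 \cdot 10^{-5}$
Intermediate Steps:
$n{\left(w,l \right)} = 6$
$\frac{1}{50333 + n{\left(-71,- \frac{247}{-110} \right)}} = \frac{1}{50333 + 6} = \frac{1}{50339}$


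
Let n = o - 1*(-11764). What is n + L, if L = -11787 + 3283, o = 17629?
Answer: 20889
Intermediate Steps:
n = 29393 (n = 17629 - 1*(-11764) = 17629 + 11764 = 29393)
L = -8504
n + L = 29393 - 8504 = 20889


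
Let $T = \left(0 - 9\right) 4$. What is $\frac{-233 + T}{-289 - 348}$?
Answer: $\frac{269}{637} \approx 0.42229$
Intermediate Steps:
$T = -36$ ($T = \left(-9\right) 4 = -36$)
$\frac{-233 + T}{-289 - 348} = \frac{-233 - 36}{-289 - 348} = - \frac{269}{-637} = \left(-269\right) \left(- \frac{1}{637}\right) = \frac{269}{637}$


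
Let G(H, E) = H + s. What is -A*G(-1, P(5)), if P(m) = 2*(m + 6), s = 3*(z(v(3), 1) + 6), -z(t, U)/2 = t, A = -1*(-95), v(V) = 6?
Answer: 1805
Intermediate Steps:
A = 95
z(t, U) = -2*t
s = -18 (s = 3*(-2*6 + 6) = 3*(-12 + 6) = 3*(-6) = -18)
P(m) = 12 + 2*m (P(m) = 2*(6 + m) = 12 + 2*m)
G(H, E) = -18 + H (G(H, E) = H - 18 = -18 + H)
-A*G(-1, P(5)) = -95*(-18 - 1) = -95*(-19) = -1*(-1805) = 1805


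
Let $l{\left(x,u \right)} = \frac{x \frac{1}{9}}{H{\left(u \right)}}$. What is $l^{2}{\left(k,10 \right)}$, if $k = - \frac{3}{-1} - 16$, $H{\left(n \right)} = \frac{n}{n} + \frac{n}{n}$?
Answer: $\frac{169}{324} \approx 0.5216$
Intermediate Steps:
$H{\left(n \right)} = 2$ ($H{\left(n \right)} = 1 + 1 = 2$)
$k = -13$ ($k = \left(-3\right) \left(-1\right) - 16 = 3 - 16 = -13$)
$l{\left(x,u \right)} = \frac{x}{18}$ ($l{\left(x,u \right)} = \frac{x \frac{1}{9}}{2} = x \frac{1}{9} \cdot \frac{1}{2} = \frac{x}{9} \cdot \frac{1}{2} = \frac{x}{18}$)
$l^{2}{\left(k,10 \right)} = \left(\frac{1}{18} \left(-13\right)\right)^{2} = \left(- \frac{13}{18}\right)^{2} = \frac{169}{324}$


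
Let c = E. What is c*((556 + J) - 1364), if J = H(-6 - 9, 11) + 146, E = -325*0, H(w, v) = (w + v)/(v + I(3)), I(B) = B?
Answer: 0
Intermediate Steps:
H(w, v) = (v + w)/(3 + v) (H(w, v) = (w + v)/(v + 3) = (v + w)/(3 + v))
E = 0
c = 0
J = 1020/7 (J = (11 + (-6 - 9))/(3 + 11) + 146 = (11 - 15)/14 + 146 = (1/14)*(-4) + 146 = -2/7 + 146 = 1020/7 ≈ 145.71)
c*((556 + J) - 1364) = 0*((556 + 1020/7) - 1364) = 0*(4912/7 - 1364) = 0*(-4636/7) = 0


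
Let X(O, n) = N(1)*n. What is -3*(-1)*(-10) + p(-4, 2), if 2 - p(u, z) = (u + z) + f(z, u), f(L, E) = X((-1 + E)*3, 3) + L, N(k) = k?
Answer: -31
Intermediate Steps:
X(O, n) = n (X(O, n) = 1*n = n)
f(L, E) = 3 + L
p(u, z) = -1 - u - 2*z (p(u, z) = 2 - ((u + z) + (3 + z)) = 2 - (3 + u + 2*z) = 2 + (-3 - u - 2*z) = -1 - u - 2*z)
-3*(-1)*(-10) + p(-4, 2) = -3*(-1)*(-10) + (-1 - 1*(-4) - 2*2) = 3*(-10) + (-1 + 4 - 4) = -30 - 1 = -31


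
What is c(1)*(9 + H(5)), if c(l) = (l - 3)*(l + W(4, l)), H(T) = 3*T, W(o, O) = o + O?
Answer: -288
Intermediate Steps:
W(o, O) = O + o
c(l) = (-3 + l)*(4 + 2*l) (c(l) = (l - 3)*(l + (l + 4)) = (-3 + l)*(l + (4 + l)) = (-3 + l)*(4 + 2*l))
c(1)*(9 + H(5)) = (-12 - 2*1 + 2*1²)*(9 + 3*5) = (-12 - 2 + 2*1)*(9 + 15) = (-12 - 2 + 2)*24 = -12*24 = -288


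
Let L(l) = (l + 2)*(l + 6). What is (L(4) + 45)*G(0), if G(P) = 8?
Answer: 840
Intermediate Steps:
L(l) = (2 + l)*(6 + l)
(L(4) + 45)*G(0) = ((12 + 4² + 8*4) + 45)*8 = ((12 + 16 + 32) + 45)*8 = (60 + 45)*8 = 105*8 = 840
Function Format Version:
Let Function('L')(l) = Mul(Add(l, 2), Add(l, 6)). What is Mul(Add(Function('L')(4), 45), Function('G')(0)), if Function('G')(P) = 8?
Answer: 840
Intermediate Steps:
Function('L')(l) = Mul(Add(2, l), Add(6, l))
Mul(Add(Function('L')(4), 45), Function('G')(0)) = Mul(Add(Add(12, Pow(4, 2), Mul(8, 4)), 45), 8) = Mul(Add(Add(12, 16, 32), 45), 8) = Mul(Add(60, 45), 8) = Mul(105, 8) = 840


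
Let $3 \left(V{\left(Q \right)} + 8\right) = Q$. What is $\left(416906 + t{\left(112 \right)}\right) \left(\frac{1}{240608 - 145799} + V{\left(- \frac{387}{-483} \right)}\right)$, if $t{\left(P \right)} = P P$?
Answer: $- \frac{2413857549800}{726869} \approx -3.3209 \cdot 10^{6}$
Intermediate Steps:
$t{\left(P \right)} = P^{2}$
$V{\left(Q \right)} = -8 + \frac{Q}{3}$
$\left(416906 + t{\left(112 \right)}\right) \left(\frac{1}{240608 - 145799} + V{\left(- \frac{387}{-483} \right)}\right) = \left(416906 + 112^{2}\right) \left(\frac{1}{240608 - 145799} - \left(8 - \frac{\left(-387\right) \frac{1}{-483}}{3}\right)\right) = \left(416906 + 12544\right) \left(\frac{1}{94809} - \left(8 - \frac{\left(-387\right) \left(- \frac{1}{483}\right)}{3}\right)\right) = 429450 \left(\frac{1}{94809} + \left(-8 + \frac{1}{3} \cdot \frac{129}{161}\right)\right) = 429450 \left(\frac{1}{94809} + \left(-8 + \frac{43}{161}\right)\right) = 429450 \left(\frac{1}{94809} - \frac{1245}{161}\right) = 429450 \left(- \frac{118037044}{15264249}\right) = - \frac{2413857549800}{726869}$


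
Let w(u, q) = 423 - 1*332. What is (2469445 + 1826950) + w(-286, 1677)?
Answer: 4296486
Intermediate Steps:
w(u, q) = 91 (w(u, q) = 423 - 332 = 91)
(2469445 + 1826950) + w(-286, 1677) = (2469445 + 1826950) + 91 = 4296395 + 91 = 4296486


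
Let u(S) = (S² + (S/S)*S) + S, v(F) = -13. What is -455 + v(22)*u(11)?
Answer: -2314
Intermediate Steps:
u(S) = S² + 2*S (u(S) = (S² + 1*S) + S = (S² + S) + S = (S + S²) + S = S² + 2*S)
-455 + v(22)*u(11) = -455 - 143*(2 + 11) = -455 - 143*13 = -455 - 13*143 = -455 - 1859 = -2314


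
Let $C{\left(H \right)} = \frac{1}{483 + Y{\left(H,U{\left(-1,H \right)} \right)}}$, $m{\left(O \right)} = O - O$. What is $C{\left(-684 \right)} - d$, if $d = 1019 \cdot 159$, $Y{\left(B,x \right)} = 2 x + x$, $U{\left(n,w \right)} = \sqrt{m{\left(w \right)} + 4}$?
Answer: $- \frac{79228268}{489} \approx -1.6202 \cdot 10^{5}$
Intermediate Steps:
$m{\left(O \right)} = 0$
$U{\left(n,w \right)} = 2$ ($U{\left(n,w \right)} = \sqrt{0 + 4} = \sqrt{4} = 2$)
$Y{\left(B,x \right)} = 3 x$
$C{\left(H \right)} = \frac{1}{489}$ ($C{\left(H \right)} = \frac{1}{483 + 3 \cdot 2} = \frac{1}{483 + 6} = \frac{1}{489}$)
$d = 162021$
$C{\left(-684 \right)} - d = \frac{1}{489} - 162021 = - \frac{79228268}{489}$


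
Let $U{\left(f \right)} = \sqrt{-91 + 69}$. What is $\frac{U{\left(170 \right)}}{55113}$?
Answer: $\frac{i \sqrt{22}}{55113} \approx 8.5105 \cdot 10^{-5} i$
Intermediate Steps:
$U{\left(f \right)} = i \sqrt{22}$ ($U{\left(f \right)} = \sqrt{-22} = i \sqrt{22}$)
$\frac{U{\left(170 \right)}}{55113} = \frac{i \sqrt{22}}{55113}$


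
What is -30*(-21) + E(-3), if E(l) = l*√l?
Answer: 630 - 3*I*√3 ≈ 630.0 - 5.1962*I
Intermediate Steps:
E(l) = l^(3/2)
-30*(-21) + E(-3) = -30*(-21) + (-3)^(3/2) = 630 - 3*I*√3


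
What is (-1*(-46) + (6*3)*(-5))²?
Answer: 1936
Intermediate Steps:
(-1*(-46) + (6*3)*(-5))² = (46 + 18*(-5))² = (46 - 90)² = (-44)² = 1936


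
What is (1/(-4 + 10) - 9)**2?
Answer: 2809/36 ≈ 78.028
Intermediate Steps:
(1/(-4 + 10) - 9)**2 = (1/6 - 9)**2 = (-53/6)**2 = 2809/36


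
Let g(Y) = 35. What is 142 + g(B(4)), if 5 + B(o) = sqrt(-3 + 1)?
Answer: 177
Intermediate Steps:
B(o) = -5 + I*sqrt(2) (B(o) = -5 + sqrt(-3 + 1) = -5 + sqrt(-2) = -5 + I*sqrt(2))
142 + g(B(4)) = 142 + 35 = 177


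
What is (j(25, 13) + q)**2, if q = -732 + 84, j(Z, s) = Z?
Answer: 388129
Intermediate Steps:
q = -648
(j(25, 13) + q)**2 = (25 - 648)**2 = (-623)**2 = 388129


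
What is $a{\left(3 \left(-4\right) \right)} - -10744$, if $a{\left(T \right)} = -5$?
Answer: $10739$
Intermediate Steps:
$a{\left(3 \left(-4\right) \right)} - -10744 = -5 - -10744 = -5 + 10744 = 10739$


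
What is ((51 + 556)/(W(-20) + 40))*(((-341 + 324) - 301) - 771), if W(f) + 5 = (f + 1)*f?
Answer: -661023/415 ≈ -1592.8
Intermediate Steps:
W(f) = -5 + f*(1 + f) (W(f) = -5 + (f + 1)*f = -5 + (1 + f)*f = -5 + f*(1 + f))
((51 + 556)/(W(-20) + 40))*(((-341 + 324) - 301) - 771) = ((51 + 556)/((-5 - 20 + (-20)**2) + 40))*(((-341 + 324) - 301) - 771) = (607/((-5 - 20 + 400) + 40))*((-17 - 301) - 771) = (607/(375 + 40))*(-318 - 771) = (607/415)*(-1089) = -661023/415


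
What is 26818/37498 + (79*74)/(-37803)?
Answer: 397293773/708768447 ≈ 0.56054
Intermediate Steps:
26818/37498 + (79*74)/(-37803) = 26818*(1/37498) + 5846*(-1/37803) = 13409/18749 - 5846/37803 = 397293773/708768447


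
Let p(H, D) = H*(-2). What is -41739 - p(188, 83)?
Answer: -41363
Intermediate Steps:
p(H, D) = -2*H
-41739 - p(188, 83) = -41739 - (-2)*188 = -41739 - 1*(-376) = -41739 + 376 = -41363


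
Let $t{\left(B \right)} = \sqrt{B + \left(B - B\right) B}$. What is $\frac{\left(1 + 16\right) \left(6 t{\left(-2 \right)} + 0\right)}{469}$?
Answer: $\frac{102 i \sqrt{2}}{469} \approx 0.30757 i$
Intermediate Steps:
$t{\left(B \right)} = \sqrt{B}$ ($t{\left(B \right)} = \sqrt{B + 0 B} = \sqrt{B + 0} = \sqrt{B}$)
$\frac{\left(1 + 16\right) \left(6 t{\left(-2 \right)} + 0\right)}{469} = \frac{\left(1 + 16\right) \left(6 \sqrt{-2} + 0\right)}{469} = 17 \left(6 i \sqrt{2} + 0\right) \frac{1}{469} = 17 \cdot 6 i \sqrt{2} \cdot \frac{1}{469} = 102 i \sqrt{2} \cdot \frac{1}{469} = \frac{102 i \sqrt{2}}{469}$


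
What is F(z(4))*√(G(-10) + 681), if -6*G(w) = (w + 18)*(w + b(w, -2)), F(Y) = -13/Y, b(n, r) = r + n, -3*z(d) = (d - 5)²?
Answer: 13*√6393 ≈ 1039.4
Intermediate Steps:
z(d) = -(-5 + d)²/3 (z(d) = -(d - 5)²/3 = -(-5 + d)²/3)
b(n, r) = n + r
G(w) = -(-2 + 2*w)*(18 + w)/6 (G(w) = -(w + 18)*(w + (w - 2))/6 = -(18 + w)*(w + (-2 + w))/6 = -(18 + w)*(-2 + 2*w)/6 = -(-2 + 2*w)*(18 + w)/6)
F(z(4))*√(G(-10) + 681) = (-13*(-3/(-5 + 4)²))*√((6 - 17/3*(-10) - ⅓*(-10)²) + 681) = (-13/((-⅓*(-1)²)))*√((6 + 170/3 - ⅓*100) + 681) = (-13/((-⅓*1)))*√((6 + 170/3 - 100/3) + 681) = (-13/(-⅓))*√(88/3 + 681) = (-13*(-3))*√(2131/3) = 39*(√6393/3) = 13*√6393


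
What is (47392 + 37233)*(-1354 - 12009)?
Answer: -1130843875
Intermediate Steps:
(47392 + 37233)*(-1354 - 12009) = 84625*(-13363) = -1130843875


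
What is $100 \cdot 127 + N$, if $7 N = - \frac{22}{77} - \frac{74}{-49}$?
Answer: $\frac{4356160}{343} \approx 12700.0$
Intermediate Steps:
$N = \frac{60}{343}$ ($N = \frac{- \frac{22}{77} - \frac{74}{-49}}{7} = \frac{\left(-22\right) \frac{1}{77} - - \frac{74}{49}}{7} = \frac{- \frac{2}{7} + \frac{74}{49}}{7} = \frac{1}{7} \cdot \frac{60}{49} = \frac{60}{343} \approx 0.17493$)
$100 \cdot 127 + N = 100 \cdot 127 + \frac{60}{343} = 12700 + \frac{60}{343} = \frac{4356160}{343}$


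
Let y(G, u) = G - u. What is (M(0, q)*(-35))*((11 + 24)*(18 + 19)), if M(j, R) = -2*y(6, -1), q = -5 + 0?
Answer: 634550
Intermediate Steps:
q = -5
M(j, R) = -14 (M(j, R) = -2*(6 - 1*(-1)) = -2*(6 + 1) = -2*7 = -14)
(M(0, q)*(-35))*((11 + 24)*(18 + 19)) = (-14*(-35))*((11 + 24)*(18 + 19)) = 490*(35*37) = 490*1295 = 634550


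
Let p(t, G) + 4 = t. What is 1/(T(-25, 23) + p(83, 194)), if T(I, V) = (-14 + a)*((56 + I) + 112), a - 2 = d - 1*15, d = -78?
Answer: -1/14936 ≈ -6.6952e-5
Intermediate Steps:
p(t, G) = -4 + t
a = -91 (a = 2 + (-78 - 1*15) = 2 + (-78 - 15) = 2 - 93 = -91)
T(I, V) = -17640 - 105*I (T(I, V) = (-14 - 91)*((56 + I) + 112) = -105*(168 + I) = -17640 - 105*I)
1/(T(-25, 23) + p(83, 194)) = 1/((-17640 - 105*(-25)) + (-4 + 83)) = 1/((-17640 + 2625) + 79) = 1/(-15015 + 79) = 1/(-14936) = -1/14936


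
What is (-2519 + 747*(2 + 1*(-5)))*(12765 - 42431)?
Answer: 141210160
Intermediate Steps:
(-2519 + 747*(2 + 1*(-5)))*(12765 - 42431) = (-2519 + 747*(2 - 5))*(-29666) = (-2519 + 747*(-3))*(-29666) = (-2519 - 2241)*(-29666) = -4760*(-29666) = 141210160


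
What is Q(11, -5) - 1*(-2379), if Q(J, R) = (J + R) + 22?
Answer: 2407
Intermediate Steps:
Q(J, R) = 22 + J + R
Q(11, -5) - 1*(-2379) = (22 + 11 - 5) - 1*(-2379) = 28 + 2379 = 2407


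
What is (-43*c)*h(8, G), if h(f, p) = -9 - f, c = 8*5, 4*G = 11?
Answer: 29240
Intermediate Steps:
G = 11/4 (G = (1/4)*11 = 11/4 ≈ 2.7500)
c = 40
(-43*c)*h(8, G) = (-43*40)*(-9 - 1*8) = -1720*(-9 - 8) = -1720*(-17) = 29240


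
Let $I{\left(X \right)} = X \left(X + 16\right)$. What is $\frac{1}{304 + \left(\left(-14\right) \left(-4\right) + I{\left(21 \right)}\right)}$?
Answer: $\frac{1}{1137} \approx 0.00087951$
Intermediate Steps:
$I{\left(X \right)} = X \left(16 + X\right)$
$\frac{1}{304 + \left(\left(-14\right) \left(-4\right) + I{\left(21 \right)}\right)} = \frac{1}{304 - \left(-56 - 21 \left(16 + 21\right)\right)} = \frac{1}{304 + \left(56 + 21 \cdot 37\right)} = \frac{1}{304 + \left(56 + 777\right)} = \frac{1}{304 + 833} = \frac{1}{1137}$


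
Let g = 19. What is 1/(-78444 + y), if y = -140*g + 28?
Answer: -1/81076 ≈ -1.2334e-5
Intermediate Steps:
y = -2632 (y = -140*19 + 28 = -2660 + 28 = -2632)
1/(-78444 + y) = 1/(-78444 - 2632) = 1/(-81076) = -1/81076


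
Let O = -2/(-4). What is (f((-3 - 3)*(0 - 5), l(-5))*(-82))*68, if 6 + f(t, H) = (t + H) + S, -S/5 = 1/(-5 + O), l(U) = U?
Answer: -1009256/9 ≈ -1.1214e+5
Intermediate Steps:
O = ½ (O = -2*(-¼) = ½ ≈ 0.50000)
S = 10/9 (S = -5/(-5 + ½) = -5/(-9/2) = -5*(-2/9) = 10/9 ≈ 1.1111)
f(t, H) = -44/9 + H + t (f(t, H) = -6 + ((t + H) + 10/9) = -6 + ((H + t) + 10/9) = -6 + (10/9 + H + t) = -44/9 + H + t)
(f((-3 - 3)*(0 - 5), l(-5))*(-82))*68 = ((-44/9 - 5 + (-3 - 3)*(0 - 5))*(-82))*68 = ((-44/9 - 5 - 6*(-5))*(-82))*68 = ((-44/9 - 5 + 30)*(-82))*68 = ((181/9)*(-82))*68 = -14842/9*68 = -1009256/9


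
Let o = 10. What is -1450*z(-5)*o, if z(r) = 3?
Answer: -43500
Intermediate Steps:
-1450*z(-5)*o = -4350*10 = -1450*30 = -43500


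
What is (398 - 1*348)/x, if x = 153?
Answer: 50/153 ≈ 0.32680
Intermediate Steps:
(398 - 1*348)/x = (398 - 1*348)/153 = (398 - 348)*(1/153) = 50*(1/153) = 50/153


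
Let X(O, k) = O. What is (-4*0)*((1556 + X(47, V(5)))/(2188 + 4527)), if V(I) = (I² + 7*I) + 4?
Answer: 0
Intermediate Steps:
V(I) = 4 + I² + 7*I
(-4*0)*((1556 + X(47, V(5)))/(2188 + 4527)) = (-4*0)*((1556 + 47)/(2188 + 4527)) = 0*(1603/6715) = 0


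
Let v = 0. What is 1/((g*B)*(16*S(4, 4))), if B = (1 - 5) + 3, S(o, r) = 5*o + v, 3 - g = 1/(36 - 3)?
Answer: -33/31360 ≈ -0.0010523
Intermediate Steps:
g = 98/33 (g = 3 - 1/(36 - 3) = 3 - 1/33 = 98/33 ≈ 2.9697)
S(o, r) = 5*o (S(o, r) = 5*o + 0 = 5*o)
B = -1 (B = -4 + 3 = -1)
1/((g*B)*(16*S(4, 4))) = 1/(((98/33)*(-1))*(16*(5*4))) = 1/(-1568*20/33) = 1/(-98/33*320) = 1/(-31360/33) = -33/31360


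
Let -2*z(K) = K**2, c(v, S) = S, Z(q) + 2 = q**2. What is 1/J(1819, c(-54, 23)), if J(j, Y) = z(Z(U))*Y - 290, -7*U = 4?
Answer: -2401/773616 ≈ -0.0031036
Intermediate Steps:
U = -4/7 (U = -1/7*4 = -4/7 ≈ -0.57143)
Z(q) = -2 + q**2
z(K) = -K**2/2
J(j, Y) = -290 - 3362*Y/2401 (J(j, Y) = (-(-2 + (-4/7)**2)**2/2)*Y - 290 = (-(-2 + 16/49)**2/2)*Y - 290 = (-(-82/49)**2/2)*Y - 290 = (-1/2*6724/2401)*Y - 290 = -3362*Y/2401 - 290 = -290 - 3362*Y/2401)
1/J(1819, c(-54, 23)) = 1/(-290 - 3362/2401*23) = 1/(-290 - 77326/2401) = 1/(-773616/2401) = -2401/773616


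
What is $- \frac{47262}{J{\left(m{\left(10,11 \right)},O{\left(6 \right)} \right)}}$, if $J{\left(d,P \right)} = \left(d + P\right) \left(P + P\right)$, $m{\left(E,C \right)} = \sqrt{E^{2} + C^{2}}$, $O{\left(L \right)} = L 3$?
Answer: $- \frac{23631}{103} + \frac{7877 \sqrt{221}}{618} \approx -39.945$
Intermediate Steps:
$O{\left(L \right)} = 3 L$
$m{\left(E,C \right)} = \sqrt{C^{2} + E^{2}}$
$J{\left(d,P \right)} = 2 P \left(P + d\right)$ ($J{\left(d,P \right)} = \left(P + d\right) 2 P = 2 P \left(P + d\right)$)
$- \frac{47262}{J{\left(m{\left(10,11 \right)},O{\left(6 \right)} \right)}} = - \frac{47262}{2 \cdot 3 \cdot 6 \left(3 \cdot 6 + \sqrt{11^{2} + 10^{2}}\right)} = - \frac{47262}{2 \cdot 18 \left(18 + \sqrt{121 + 100}\right)} = - \frac{47262}{2 \cdot 18 \left(18 + \sqrt{221}\right)} = - \frac{47262}{648 + 36 \sqrt{221}}$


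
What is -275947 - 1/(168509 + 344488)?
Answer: -141559983160/512997 ≈ -2.7595e+5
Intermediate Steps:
-275947 - 1/(168509 + 344488) = -275947 - 1/512997 = -141559983160/512997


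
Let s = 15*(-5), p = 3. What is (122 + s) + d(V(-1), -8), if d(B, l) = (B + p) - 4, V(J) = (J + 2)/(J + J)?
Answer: 91/2 ≈ 45.500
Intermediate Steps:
s = -75
V(J) = (2 + J)/(2*J) (V(J) = (2 + J)/((2*J)) = (2 + J)*(1/(2*J)) = (2 + J)/(2*J))
d(B, l) = -1 + B (d(B, l) = (B + 3) - 4 = (3 + B) - 4 = -1 + B)
(122 + s) + d(V(-1), -8) = (122 - 75) + (-1 + (1/2)*(2 - 1)/(-1)) = 47 + (-1 + (1/2)*(-1)*1) = 47 + (-1 - 1/2) = 47 - 3/2 = 91/2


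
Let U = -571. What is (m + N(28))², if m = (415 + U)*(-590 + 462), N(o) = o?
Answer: 399840016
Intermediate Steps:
m = 19968 (m = (415 - 571)*(-590 + 462) = -156*(-128) = 19968)
(m + N(28))² = (19968 + 28)² = 19996² = 399840016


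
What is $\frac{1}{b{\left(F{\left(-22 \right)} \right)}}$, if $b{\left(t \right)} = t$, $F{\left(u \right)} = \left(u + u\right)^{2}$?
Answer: $\frac{1}{1936} \approx 0.00051653$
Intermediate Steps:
$F{\left(u \right)} = 4 u^{2}$ ($F{\left(u \right)} = \left(2 u\right)^{2} = 4 u^{2}$)
$\frac{1}{b{\left(F{\left(-22 \right)} \right)}} = \frac{1}{4 \left(-22\right)^{2}} = \frac{1}{4 \cdot 484} = \frac{1}{1936}$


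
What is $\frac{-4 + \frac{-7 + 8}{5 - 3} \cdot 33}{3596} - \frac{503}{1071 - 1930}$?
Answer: $\frac{3639051}{6177928} \approx 0.58904$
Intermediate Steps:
$\frac{-4 + \frac{-7 + 8}{5 - 3} \cdot 33}{3596} - \frac{503}{1071 - 1930} = \left(-4 + 1 \cdot \frac{1}{2} \cdot 33\right) \frac{1}{3596} - \frac{503}{-859} = \left(-4 + 1 \cdot \frac{1}{2} \cdot 33\right) \frac{1}{3596} - - \frac{503}{859} = \left(-4 + \frac{1}{2} \cdot 33\right) \frac{1}{3596} + \frac{503}{859} = \left(-4 + \frac{33}{2}\right) \frac{1}{3596} + \frac{503}{859} = \frac{25}{2} \cdot \frac{1}{3596} + \frac{503}{859} = \frac{25}{7192} + \frac{503}{859} = \frac{3639051}{6177928}$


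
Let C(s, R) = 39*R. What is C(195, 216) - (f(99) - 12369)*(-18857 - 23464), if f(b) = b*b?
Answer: -108671904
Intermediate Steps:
f(b) = b²
C(195, 216) - (f(99) - 12369)*(-18857 - 23464) = 39*216 - (99² - 12369)*(-18857 - 23464) = 8424 - (9801 - 12369)*(-42321) = 8424 - (-2568)*(-42321) = 8424 - 1*108680328 = 8424 - 108680328 = -108671904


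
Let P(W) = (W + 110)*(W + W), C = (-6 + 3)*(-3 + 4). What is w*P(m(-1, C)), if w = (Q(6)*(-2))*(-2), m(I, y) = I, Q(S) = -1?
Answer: 872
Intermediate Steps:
C = -3 (C = -3*1 = -3)
w = -4 (w = -1*(-2)*(-2) = 2*(-2) = -4)
P(W) = 2*W*(110 + W) (P(W) = (110 + W)*(2*W) = 2*W*(110 + W))
w*P(m(-1, C)) = -8*(-1)*(110 - 1) = -8*(-1)*109 = -4*(-218) = 872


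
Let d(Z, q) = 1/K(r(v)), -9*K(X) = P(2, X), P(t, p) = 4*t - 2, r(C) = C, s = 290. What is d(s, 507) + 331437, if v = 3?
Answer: 662871/2 ≈ 3.3144e+5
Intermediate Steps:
P(t, p) = -2 + 4*t
K(X) = -⅔ (K(X) = -(-2 + 4*2)/9 = -(-2 + 8)/9 = -⅑*6 = -⅔)
d(Z, q) = -3/2 (d(Z, q) = 1/(-⅔) = -3/2)
d(s, 507) + 331437 = -3/2 + 331437 = 662871/2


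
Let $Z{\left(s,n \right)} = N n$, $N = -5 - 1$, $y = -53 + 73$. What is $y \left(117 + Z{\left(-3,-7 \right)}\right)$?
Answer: $3180$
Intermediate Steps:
$y = 20$
$N = -6$
$Z{\left(s,n \right)} = - 6 n$
$y \left(117 + Z{\left(-3,-7 \right)}\right) = 20 \left(117 - -42\right) = 20 \left(117 + 42\right) = 20 \cdot 159 = 3180$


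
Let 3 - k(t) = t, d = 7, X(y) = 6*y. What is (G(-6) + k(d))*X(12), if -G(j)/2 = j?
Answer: 576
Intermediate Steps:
G(j) = -2*j
k(t) = 3 - t
(G(-6) + k(d))*X(12) = (-2*(-6) + (3 - 1*7))*(6*12) = (12 + (3 - 7))*72 = (12 - 4)*72 = 8*72 = 576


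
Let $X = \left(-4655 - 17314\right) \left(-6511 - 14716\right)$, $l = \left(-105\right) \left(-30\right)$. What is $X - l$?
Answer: $466332813$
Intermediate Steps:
$l = 3150$
$X = 466335963$ ($X = \left(-21969\right) \left(-21227\right) = 466335963$)
$X - l = 466335963 - 3150 = 466332813$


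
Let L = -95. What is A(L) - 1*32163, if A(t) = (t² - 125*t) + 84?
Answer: -11179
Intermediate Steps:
A(t) = 84 + t² - 125*t
A(L) - 1*32163 = (84 + (-95)² - 125*(-95)) - 1*32163 = (84 + 9025 + 11875) - 32163 = 20984 - 32163 = -11179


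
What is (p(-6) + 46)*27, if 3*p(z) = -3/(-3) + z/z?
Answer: 1260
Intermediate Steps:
p(z) = ⅔ (p(z) = (-3/(-3) + z/z)/3 = (-3*(-⅓) + 1)/3 = (1 + 1)/3 = (⅓)*2 = ⅔)
(p(-6) + 46)*27 = (⅔ + 46)*27 = (140/3)*27 = 1260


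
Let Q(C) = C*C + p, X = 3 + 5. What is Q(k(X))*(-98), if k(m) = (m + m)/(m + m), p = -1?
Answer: 0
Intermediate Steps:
X = 8
k(m) = 1 (k(m) = (2*m)/((2*m)) = (2*m)*(1/(2*m)) = 1)
Q(C) = -1 + C**2 (Q(C) = C*C - 1 = C**2 - 1 = -1 + C**2)
Q(k(X))*(-98) = (-1 + 1**2)*(-98) = (-1 + 1)*(-98) = 0*(-98) = 0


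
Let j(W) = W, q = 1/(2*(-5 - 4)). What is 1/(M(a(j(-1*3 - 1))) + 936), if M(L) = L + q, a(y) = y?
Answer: 18/16775 ≈ 0.0010730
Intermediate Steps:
q = -1/18 (q = 1/(2*(-9)) = 1/(-18) = -1/18 ≈ -0.055556)
M(L) = -1/18 + L (M(L) = L - 1/18 = -1/18 + L)
1/(M(a(j(-1*3 - 1))) + 936) = 1/((-1/18 + (-1*3 - 1)) + 936) = 1/((-1/18 + (-3 - 1)) + 936) = 1/((-1/18 - 4) + 936) = 1/(-73/18 + 936) = 1/(16775/18) = 18/16775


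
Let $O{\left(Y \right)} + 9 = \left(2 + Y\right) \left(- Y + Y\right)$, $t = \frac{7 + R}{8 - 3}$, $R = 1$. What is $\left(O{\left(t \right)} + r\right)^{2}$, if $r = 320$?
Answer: $96721$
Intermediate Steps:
$t = \frac{8}{5}$ ($t = \frac{7 + 1}{8 - 3} = \frac{8}{8 - 3} = \frac{8}{5} \approx 1.6$)
$O{\left(Y \right)} = -9$ ($O{\left(Y \right)} = -9 + \left(2 + Y\right) \left(- Y + Y\right) = -9 + \left(2 + Y\right) 0 = -9 + 0 = -9$)
$\left(O{\left(t \right)} + r\right)^{2} = \left(-9 + 320\right)^{2} = 311^{2} = 96721$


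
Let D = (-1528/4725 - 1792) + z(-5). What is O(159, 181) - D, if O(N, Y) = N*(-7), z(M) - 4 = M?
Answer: 3214528/4725 ≈ 680.32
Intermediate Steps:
z(M) = 4 + M
O(N, Y) = -7*N
D = -8473453/4725 (D = (-1528/4725 - 1792) + (4 - 5) = (-1528*1/4725 - 1792) - 1 = (-1528/4725 - 1792) - 1 = -8468728/4725 - 1 = -8473453/4725 ≈ -1793.3)
O(159, 181) - D = -7*159 - 1*(-8473453/4725) = -1113 + 8473453/4725 = 3214528/4725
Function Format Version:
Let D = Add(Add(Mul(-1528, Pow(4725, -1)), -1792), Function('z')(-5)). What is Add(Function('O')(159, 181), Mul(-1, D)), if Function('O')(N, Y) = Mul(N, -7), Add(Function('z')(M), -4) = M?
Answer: Rational(3214528, 4725) ≈ 680.32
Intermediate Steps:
Function('z')(M) = Add(4, M)
Function('O')(N, Y) = Mul(-7, N)
D = Rational(-8473453, 4725) (D = Add(Add(Mul(-1528, Pow(4725, -1)), -1792), Add(4, -5)) = Add(Add(Mul(-1528, Rational(1, 4725)), -1792), -1) = Add(Add(Rational(-1528, 4725), -1792), -1) = Add(Rational(-8468728, 4725), -1) = Rational(-8473453, 4725) ≈ -1793.3)
Add(Function('O')(159, 181), Mul(-1, D)) = Add(Mul(-7, 159), Mul(-1, Rational(-8473453, 4725))) = Add(-1113, Rational(8473453, 4725)) = Rational(3214528, 4725)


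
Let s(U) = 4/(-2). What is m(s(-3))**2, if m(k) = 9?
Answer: 81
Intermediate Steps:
s(U) = -2 (s(U) = 4*(-1/2) = -2)
m(s(-3))**2 = 9**2 = 81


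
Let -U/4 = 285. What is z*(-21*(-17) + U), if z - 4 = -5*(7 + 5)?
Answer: 43848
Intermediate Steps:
U = -1140 (U = -4*285 = -1140)
z = -56 (z = 4 - 5*(7 + 5) = 4 - 5*12 = 4 - 60 = -56)
z*(-21*(-17) + U) = -56*(-21*(-17) - 1140) = -56*(357 - 1140) = -56*(-783) = 43848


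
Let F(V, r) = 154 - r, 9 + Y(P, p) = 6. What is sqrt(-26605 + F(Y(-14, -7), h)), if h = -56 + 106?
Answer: I*sqrt(26501) ≈ 162.79*I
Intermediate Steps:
Y(P, p) = -3 (Y(P, p) = -9 + 6 = -3)
h = 50
sqrt(-26605 + F(Y(-14, -7), h)) = sqrt(-26605 + (154 - 1*50)) = sqrt(-26605 + (154 - 50)) = sqrt(-26605 + 104) = sqrt(-26501) = I*sqrt(26501)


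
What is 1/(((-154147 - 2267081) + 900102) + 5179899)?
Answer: 1/3658773 ≈ 2.7332e-7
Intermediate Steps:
1/(((-154147 - 2267081) + 900102) + 5179899) = 1/((-2421228 + 900102) + 5179899) = 1/(-1521126 + 5179899) = 1/3658773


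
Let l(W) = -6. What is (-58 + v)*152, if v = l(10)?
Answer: -9728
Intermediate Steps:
v = -6
(-58 + v)*152 = (-58 - 6)*152 = -64*152 = -9728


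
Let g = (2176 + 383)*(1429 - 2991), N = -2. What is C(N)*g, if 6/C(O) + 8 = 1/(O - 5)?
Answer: 55960212/19 ≈ 2.9453e+6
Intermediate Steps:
C(O) = 6/(-8 + 1/(-5 + O)) (C(O) = 6/(-8 + 1/(O - 5)) = 6/(-8 + 1/(-5 + O)))
g = -3997158 (g = 2559*(-1562) = -3997158)
C(N)*g = (6*(5 - 1*(-2))/(-41 + 8*(-2)))*(-3997158) = (6*(5 + 2)/(-41 - 16))*(-3997158) = (6*7/(-57))*(-3997158) = (6*(-1/57)*7)*(-3997158) = -14/19*(-3997158) = 55960212/19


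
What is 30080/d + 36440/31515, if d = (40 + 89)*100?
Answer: 1575608/451715 ≈ 3.4881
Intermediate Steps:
d = 12900 (d = 129*100 = 12900)
30080/d + 36440/31515 = 30080/12900 + 36440/31515 = 30080*(1/12900) + 36440*(1/31515) = 1504/645 + 7288/6303 = 1575608/451715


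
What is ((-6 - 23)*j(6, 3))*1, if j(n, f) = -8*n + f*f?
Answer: 1131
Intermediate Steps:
j(n, f) = f**2 - 8*n (j(n, f) = -8*n + f**2 = f**2 - 8*n)
((-6 - 23)*j(6, 3))*1 = ((-6 - 23)*(3**2 - 8*6))*1 = -29*(9 - 48)*1 = -29*(-39)*1 = 1131*1 = 1131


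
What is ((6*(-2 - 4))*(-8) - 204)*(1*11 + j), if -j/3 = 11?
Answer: -1848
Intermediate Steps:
j = -33 (j = -3*11 = -33)
((6*(-2 - 4))*(-8) - 204)*(1*11 + j) = ((6*(-2 - 4))*(-8) - 204)*(1*11 - 33) = ((6*(-6))*(-8) - 204)*(11 - 33) = (-36*(-8) - 204)*(-22) = (288 - 204)*(-22) = 84*(-22) = -1848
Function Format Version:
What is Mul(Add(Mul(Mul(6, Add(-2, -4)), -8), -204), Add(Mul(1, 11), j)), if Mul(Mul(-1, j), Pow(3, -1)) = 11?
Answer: -1848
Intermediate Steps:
j = -33 (j = Mul(-3, 11) = -33)
Mul(Add(Mul(Mul(6, Add(-2, -4)), -8), -204), Add(Mul(1, 11), j)) = Mul(Add(Mul(Mul(6, Add(-2, -4)), -8), -204), Add(Mul(1, 11), -33)) = Mul(Add(Mul(Mul(6, -6), -8), -204), Add(11, -33)) = Mul(Add(Mul(-36, -8), -204), -22) = Mul(Add(288, -204), -22) = Mul(84, -22) = -1848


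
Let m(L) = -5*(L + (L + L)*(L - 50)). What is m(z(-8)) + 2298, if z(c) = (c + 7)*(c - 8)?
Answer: 7658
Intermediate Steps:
z(c) = (-8 + c)*(7 + c) (z(c) = (7 + c)*(-8 + c) = (-8 + c)*(7 + c))
m(L) = -5*L - 10*L*(-50 + L) (m(L) = -5*(L + (2*L)*(-50 + L)) = -5*(L + 2*L*(-50 + L)) = -5*L - 10*L*(-50 + L))
m(z(-8)) + 2298 = 5*(-56 + (-8)² - 1*(-8))*(99 - 2*(-56 + (-8)² - 1*(-8))) + 2298 = 5*(-56 + 64 + 8)*(99 - 2*(-56 + 64 + 8)) + 2298 = 5*16*(99 - 2*16) + 2298 = 5*16*(99 - 32) + 2298 = 5*16*67 + 2298 = 5360 + 2298 = 7658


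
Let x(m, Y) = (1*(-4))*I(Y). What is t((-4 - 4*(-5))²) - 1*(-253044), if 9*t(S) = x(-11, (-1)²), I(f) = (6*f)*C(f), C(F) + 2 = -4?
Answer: 253060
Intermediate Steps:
C(F) = -6 (C(F) = -2 - 4 = -6)
I(f) = -36*f (I(f) = (6*f)*(-6) = -36*f)
x(m, Y) = 144*Y (x(m, Y) = (1*(-4))*(-36*Y) = -(-144)*Y = 144*Y)
t(S) = 16 (t(S) = (144*(-1)²)/9 = (144*1)/9 = (⅑)*144 = 16)
t((-4 - 4*(-5))²) - 1*(-253044) = 16 - 1*(-253044) = 16 + 253044 = 253060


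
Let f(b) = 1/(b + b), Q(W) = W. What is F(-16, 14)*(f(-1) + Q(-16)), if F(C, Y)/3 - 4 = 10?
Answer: -693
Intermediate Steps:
F(C, Y) = 42 (F(C, Y) = 12 + 3*10 = 12 + 30 = 42)
f(b) = 1/(2*b)
F(-16, 14)*(f(-1) + Q(-16)) = 42*((½)/(-1) - 16) = 42*((½)*(-1) - 16) = 42*(-½ - 16) = 42*(-33/2) = -693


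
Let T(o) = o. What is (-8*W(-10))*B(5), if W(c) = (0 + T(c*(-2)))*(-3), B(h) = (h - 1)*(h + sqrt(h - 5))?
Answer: 9600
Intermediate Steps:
B(h) = (-1 + h)*(h + sqrt(-5 + h))
W(c) = 6*c (W(c) = (0 + c*(-2))*(-3) = (0 - 2*c)*(-3) = -2*c*(-3) = 6*c)
(-8*W(-10))*B(5) = (-48*(-10))*(5**2 - 1*5 - sqrt(-5 + 5) + 5*sqrt(-5 + 5)) = (-8*(-60))*(25 - 5 - sqrt(0) + 5*sqrt(0)) = 480*(25 - 5 - 1*0 + 5*0) = 480*(25 - 5 + 0 + 0) = 480*20 = 9600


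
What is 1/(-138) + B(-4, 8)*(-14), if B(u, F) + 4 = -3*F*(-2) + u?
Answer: -77281/138 ≈ -560.01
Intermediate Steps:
B(u, F) = -4 + u + 6*F (B(u, F) = -4 + (-3*F*(-2) + u) = -4 + (6*F + u) = -4 + (u + 6*F) = -4 + u + 6*F)
1/(-138) + B(-4, 8)*(-14) = 1/(-138) + (-4 - 4 + 6*8)*(-14) = -1/138 + (-4 - 4 + 48)*(-14) = -1/138 + 40*(-14) = -1/138 - 560 = -77281/138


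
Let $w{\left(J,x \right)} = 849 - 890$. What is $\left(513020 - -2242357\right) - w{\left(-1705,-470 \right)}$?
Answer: $2755418$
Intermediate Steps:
$w{\left(J,x \right)} = -41$ ($w{\left(J,x \right)} = 849 - 890 = -41$)
$\left(513020 - -2242357\right) - w{\left(-1705,-470 \right)} = \left(513020 - -2242357\right) - -41 = \left(513020 + 2242357\right) + 41 = 2755377 + 41 = 2755418$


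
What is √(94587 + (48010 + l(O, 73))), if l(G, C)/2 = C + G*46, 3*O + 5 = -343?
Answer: √132071 ≈ 363.42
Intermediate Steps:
O = -116 (O = -5/3 + (⅓)*(-343) = -5/3 - 343/3 = -116)
l(G, C) = 2*C + 92*G (l(G, C) = 2*(C + G*46) = 2*(C + 46*G) = 2*C + 92*G)
√(94587 + (48010 + l(O, 73))) = √(94587 + (48010 + (2*73 + 92*(-116)))) = √(94587 + (48010 + (146 - 10672))) = √(94587 + (48010 - 10526)) = √(94587 + 37484) = √132071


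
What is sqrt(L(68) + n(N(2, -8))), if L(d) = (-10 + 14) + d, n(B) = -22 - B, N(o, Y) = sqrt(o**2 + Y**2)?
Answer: sqrt(50 - 2*sqrt(17)) ≈ 6.4617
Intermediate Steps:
N(o, Y) = sqrt(Y**2 + o**2)
L(d) = 4 + d
sqrt(L(68) + n(N(2, -8))) = sqrt((4 + 68) + (-22 - sqrt((-8)**2 + 2**2))) = sqrt(72 + (-22 - sqrt(64 + 4))) = sqrt(72 + (-22 - sqrt(68))) = sqrt(72 + (-22 - 2*sqrt(17))) = sqrt(50 - 2*sqrt(17))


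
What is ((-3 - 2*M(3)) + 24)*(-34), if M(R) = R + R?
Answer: -306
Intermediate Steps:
M(R) = 2*R
((-3 - 2*M(3)) + 24)*(-34) = ((-3 - 4*3) + 24)*(-34) = ((-3 - 2*6) + 24)*(-34) = ((-3 - 12) + 24)*(-34) = (-15 + 24)*(-34) = 9*(-34) = -306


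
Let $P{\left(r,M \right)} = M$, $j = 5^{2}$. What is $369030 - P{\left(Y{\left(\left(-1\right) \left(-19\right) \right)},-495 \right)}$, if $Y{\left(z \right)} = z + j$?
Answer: $369525$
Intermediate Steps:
$j = 25$
$Y{\left(z \right)} = 25 + z$ ($Y{\left(z \right)} = z + 25 = 25 + z$)
$369030 - P{\left(Y{\left(\left(-1\right) \left(-19\right) \right)},-495 \right)} = 369030 - -495 = 369030 + 495 = 369525$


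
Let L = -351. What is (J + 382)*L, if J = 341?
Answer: -253773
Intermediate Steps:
(J + 382)*L = (341 + 382)*(-351) = 723*(-351) = -253773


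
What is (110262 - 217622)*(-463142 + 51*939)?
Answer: 44581562080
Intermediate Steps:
(110262 - 217622)*(-463142 + 51*939) = -107360*(-463142 + 47889) = -107360*(-415253) = 44581562080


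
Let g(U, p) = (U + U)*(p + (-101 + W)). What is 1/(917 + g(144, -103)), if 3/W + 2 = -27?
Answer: -29/1678079 ≈ -1.7282e-5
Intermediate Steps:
W = -3/29 (W = 3/(-2 - 27) = 3/(-29) = 3*(-1/29) = -3/29 ≈ -0.10345)
g(U, p) = 2*U*(-2932/29 + p) (g(U, p) = (U + U)*(p + (-101 - 3/29)) = (2*U)*(p - 2932/29) = (2*U)*(-2932/29 + p) = 2*U*(-2932/29 + p))
1/(917 + g(144, -103)) = 1/(917 + (2/29)*144*(-2932 + 29*(-103))) = 1/(917 + (2/29)*144*(-2932 - 2987)) = 1/(917 + (2/29)*144*(-5919)) = 1/(917 - 1704672/29) = 1/(-1678079/29) = -29/1678079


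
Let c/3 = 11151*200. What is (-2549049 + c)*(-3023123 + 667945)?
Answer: -9754089801078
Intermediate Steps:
c = 6690600 (c = 3*(11151*200) = 3*2230200 = 6690600)
(-2549049 + c)*(-3023123 + 667945) = (-2549049 + 6690600)*(-3023123 + 667945) = 4141551*(-2355178) = -9754089801078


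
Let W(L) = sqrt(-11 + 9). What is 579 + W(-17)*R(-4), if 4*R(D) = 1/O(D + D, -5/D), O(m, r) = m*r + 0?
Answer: 579 - I*sqrt(2)/40 ≈ 579.0 - 0.035355*I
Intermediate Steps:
O(m, r) = m*r
R(D) = -1/40 (R(D) = 1/(4*(((D + D)*(-5/D)))) = 1/(4*(((2*D)*(-5/D)))) = (1/4)/(-10) = (1/4)*(-1/10) = -1/40)
W(L) = I*sqrt(2) (W(L) = sqrt(-2) = I*sqrt(2))
579 + W(-17)*R(-4) = 579 + (I*sqrt(2))*(-1/40) = 579 - I*sqrt(2)/40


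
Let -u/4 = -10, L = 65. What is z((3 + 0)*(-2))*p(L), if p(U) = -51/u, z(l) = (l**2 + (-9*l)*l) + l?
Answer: 7497/20 ≈ 374.85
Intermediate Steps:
u = 40 (u = -4*(-10) = 40)
z(l) = l - 8*l**2 (z(l) = (l**2 - 9*l**2) + l = -8*l**2 + l = l - 8*l**2)
p(U) = -51/40
z((3 + 0)*(-2))*p(L) = (((3 + 0)*(-2))*(1 - 8*(3 + 0)*(-2)))*(-51/40) = ((3*(-2))*(1 - 24*(-2)))*(-51/40) = -6*(1 - 8*(-6))*(-51/40) = -6*(1 + 48)*(-51/40) = -6*49*(-51/40) = -294*(-51/40) = 7497/20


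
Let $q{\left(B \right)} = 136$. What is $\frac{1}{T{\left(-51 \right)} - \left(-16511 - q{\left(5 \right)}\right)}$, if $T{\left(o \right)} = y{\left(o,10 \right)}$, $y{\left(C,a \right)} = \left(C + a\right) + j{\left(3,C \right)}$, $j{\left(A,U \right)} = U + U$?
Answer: $\frac{1}{16504} \approx 6.0591 \cdot 10^{-5}$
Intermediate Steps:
$j{\left(A,U \right)} = 2 U$
$y{\left(C,a \right)} = a + 3 C$ ($y{\left(C,a \right)} = \left(C + a\right) + 2 C = a + 3 C$)
$T{\left(o \right)} = 10 + 3 o$
$\frac{1}{T{\left(-51 \right)} - \left(-16511 - q{\left(5 \right)}\right)} = \frac{1}{\left(10 + 3 \left(-51\right)\right) + \left(27624 - \left(11113 - 136\right)\right)} = \frac{1}{\left(10 - 153\right) + \left(27624 - \left(11113 - 136\right)\right)} = \frac{1}{-143 + \left(27624 - 10977\right)} = \frac{1}{-143 + 16647} = \frac{1}{16504}$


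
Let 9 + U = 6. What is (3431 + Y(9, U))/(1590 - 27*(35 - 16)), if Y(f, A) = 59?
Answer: 3490/1077 ≈ 3.2405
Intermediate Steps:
U = -3 (U = -9 + 6 = -3)
(3431 + Y(9, U))/(1590 - 27*(35 - 16)) = (3431 + 59)/(1590 - 27*(35 - 16)) = 3490/(1590 - 27*19) = 3490/(1590 - 513) = 3490/1077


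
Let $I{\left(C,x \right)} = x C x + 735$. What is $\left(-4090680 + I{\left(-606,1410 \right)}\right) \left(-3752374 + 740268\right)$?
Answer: $3641270318665770$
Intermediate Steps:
$I{\left(C,x \right)} = 735 + C x^{2}$ ($I{\left(C,x \right)} = C x x + 735 = C x^{2} + 735 = 735 + C x^{2}$)
$\left(-4090680 + I{\left(-606,1410 \right)}\right) \left(-3752374 + 740268\right) = \left(-4090680 + \left(735 - 606 \cdot 1410^{2}\right)\right) \left(-3752374 + 740268\right) = \left(-4090680 + \left(735 - 1204788600\right)\right) \left(-3012106\right) = \left(-4090680 - 1204787865\right) \left(-3012106\right) = \left(-1208878545\right) \left(-3012106\right) = 3641270318665770$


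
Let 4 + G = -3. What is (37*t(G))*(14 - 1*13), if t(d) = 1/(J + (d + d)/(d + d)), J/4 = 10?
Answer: 37/41 ≈ 0.90244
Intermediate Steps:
J = 40 (J = 4*10 = 40)
G = -7 (G = -4 - 3 = -7)
t(d) = 1/41 (t(d) = 1/(40 + (d + d)/(d + d)) = 1/(40 + (2*d)/((2*d))) = 1/(40 + (2*d)*(1/(2*d))) = 1/(40 + 1) = 1/41)
(37*t(G))*(14 - 1*13) = (37*(1/41))*(14 - 1*13) = 37*(14 - 13)/41 = (37/41)*1 = 37/41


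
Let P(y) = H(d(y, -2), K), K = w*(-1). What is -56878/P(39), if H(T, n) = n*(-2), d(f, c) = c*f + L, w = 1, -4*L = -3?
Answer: -28439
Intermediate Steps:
L = 3/4 (L = -1/4*(-3) = 3/4 ≈ 0.75000)
K = -1 (K = 1*(-1) = -1)
d(f, c) = 3/4 + c*f (d(f, c) = c*f + 3/4 = 3/4 + c*f)
H(T, n) = -2*n
P(y) = 2 (P(y) = -2*(-1) = 2)
-56878/P(39) = -56878/2 = -56878*1/2 = -28439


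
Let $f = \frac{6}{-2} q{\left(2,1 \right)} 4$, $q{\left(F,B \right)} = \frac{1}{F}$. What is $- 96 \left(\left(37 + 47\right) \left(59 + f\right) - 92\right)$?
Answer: $-418560$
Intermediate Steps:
$f = -6$ ($f = \frac{6 \frac{1}{-2}}{2} \cdot 4 = 6 \left(- \frac{1}{2}\right) \frac{1}{2} \cdot 4 = \left(-3\right) \frac{1}{2} \cdot 4 = \left(- \frac{3}{2}\right) 4 = -6$)
$- 96 \left(\left(37 + 47\right) \left(59 + f\right) - 92\right) = - 96 \left(\left(37 + 47\right) \left(59 - 6\right) - 92\right) = - 96 \left(84 \cdot 53 - 92\right) = - 96 \left(4452 - 92\right) = \left(-96\right) 4360 = -418560$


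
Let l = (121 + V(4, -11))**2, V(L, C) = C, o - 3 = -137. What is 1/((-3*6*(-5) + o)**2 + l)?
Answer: 1/14036 ≈ 7.1245e-5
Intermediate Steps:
o = -134 (o = 3 - 137 = -134)
l = 12100 (l = (121 - 11)**2 = 110**2 = 12100)
1/((-3*6*(-5) + o)**2 + l) = 1/((-3*6*(-5) - 134)**2 + 12100) = 1/((-18*(-5) - 134)**2 + 12100) = 1/((90 - 134)**2 + 12100) = 1/((-44)**2 + 12100) = 1/(1936 + 12100) = 1/14036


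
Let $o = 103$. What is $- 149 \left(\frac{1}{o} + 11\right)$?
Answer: $- \frac{168966}{103} \approx -1640.4$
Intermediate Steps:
$- 149 \left(\frac{1}{o} + 11\right) = - 149 \left(\frac{1}{103} + 11\right) = \left(-149\right) \frac{1134}{103} = - \frac{168966}{103}$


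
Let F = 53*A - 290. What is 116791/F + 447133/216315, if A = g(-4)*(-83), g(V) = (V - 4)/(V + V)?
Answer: -858038464/37566705 ≈ -22.840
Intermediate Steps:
g(V) = (-4 + V)/(2*V) (g(V) = (-4 + V)/((2*V)) = (-4 + V)*(1/(2*V)) = (-4 + V)/(2*V))
A = -83 (A = ((1/2)*(-4 - 4)/(-4))*(-83) = ((1/2)*(-1/4)*(-8))*(-83) = 1*(-83) = -83)
F = -4689 (F = 53*(-83) - 290 = -4399 - 290 = -4689)
116791/F + 447133/216315 = 116791/(-4689) + 447133/216315 = 116791*(-1/4689) + 447133*(1/216315) = -116791/4689 + 447133/216315 = -858038464/37566705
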